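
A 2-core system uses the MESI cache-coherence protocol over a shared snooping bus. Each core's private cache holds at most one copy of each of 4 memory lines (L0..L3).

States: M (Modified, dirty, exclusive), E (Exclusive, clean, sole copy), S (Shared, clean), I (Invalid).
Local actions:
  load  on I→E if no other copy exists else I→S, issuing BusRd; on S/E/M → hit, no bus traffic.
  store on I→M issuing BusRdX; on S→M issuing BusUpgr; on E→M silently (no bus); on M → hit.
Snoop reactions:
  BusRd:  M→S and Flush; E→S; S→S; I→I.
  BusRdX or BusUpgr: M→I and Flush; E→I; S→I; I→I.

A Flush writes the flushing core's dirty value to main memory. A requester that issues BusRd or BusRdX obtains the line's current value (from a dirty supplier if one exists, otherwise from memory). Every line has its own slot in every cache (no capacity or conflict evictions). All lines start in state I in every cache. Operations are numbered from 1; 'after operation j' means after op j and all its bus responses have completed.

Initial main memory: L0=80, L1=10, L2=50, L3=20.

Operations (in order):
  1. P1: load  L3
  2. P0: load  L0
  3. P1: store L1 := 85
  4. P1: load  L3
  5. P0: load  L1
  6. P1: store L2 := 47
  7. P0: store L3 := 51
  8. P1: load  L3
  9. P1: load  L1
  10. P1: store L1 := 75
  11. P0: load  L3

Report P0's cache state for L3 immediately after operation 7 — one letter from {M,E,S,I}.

state = M

1. P1: load  L3  bus=[BusRd]  L3: P0=I P1=E  mem[L3]=20
2. P0: load  L0  bus=[BusRd]  L0: P0=E P1=I  mem[L0]=80
3. P1: store L1 := 85  bus=[BusRdX]  L1: P0=I P1=M  mem[L1]=10
4. P1: load  L3  bus=[-]  L3: P0=I P1=E  mem[L3]=20
5. P0: load  L1  bus=[BusRd,Flush]  L1: P0=S P1=S  mem[L1]=85
6. P1: store L2 := 47  bus=[BusRdX]  L2: P0=I P1=M  mem[L2]=50
7. P0: store L3 := 51  bus=[BusRdX]  L3: P0=M P1=I  mem[L3]=20
8. P1: load  L3  bus=[BusRd,Flush]  L3: P0=S P1=S  mem[L3]=51
9. P1: load  L1  bus=[-]  L1: P0=S P1=S  mem[L1]=85
10. P1: store L1 := 75  bus=[BusUpgr]  L1: P0=I P1=M  mem[L1]=85
11. P0: load  L3  bus=[-]  L3: P0=S P1=S  mem[L3]=51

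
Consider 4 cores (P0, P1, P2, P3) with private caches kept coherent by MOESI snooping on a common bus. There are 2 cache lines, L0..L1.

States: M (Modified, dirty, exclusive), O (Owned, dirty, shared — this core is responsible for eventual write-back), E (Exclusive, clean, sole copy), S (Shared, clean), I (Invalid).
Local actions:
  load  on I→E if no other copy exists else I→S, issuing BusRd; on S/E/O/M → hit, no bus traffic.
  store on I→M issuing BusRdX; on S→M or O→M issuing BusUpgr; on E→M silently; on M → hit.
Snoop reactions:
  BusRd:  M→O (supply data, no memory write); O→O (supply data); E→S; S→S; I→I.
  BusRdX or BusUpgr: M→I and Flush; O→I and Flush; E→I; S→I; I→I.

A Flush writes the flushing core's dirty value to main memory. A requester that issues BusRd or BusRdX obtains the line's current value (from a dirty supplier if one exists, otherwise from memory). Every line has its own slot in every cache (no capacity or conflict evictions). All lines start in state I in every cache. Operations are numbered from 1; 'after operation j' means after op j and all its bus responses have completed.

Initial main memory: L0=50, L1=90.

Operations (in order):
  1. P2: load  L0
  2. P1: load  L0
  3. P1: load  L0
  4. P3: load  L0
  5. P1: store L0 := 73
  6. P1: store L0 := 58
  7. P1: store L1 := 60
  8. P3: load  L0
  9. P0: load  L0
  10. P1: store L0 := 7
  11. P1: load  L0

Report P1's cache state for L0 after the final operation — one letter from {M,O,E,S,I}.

step 1: P2: load  L0  ⟶  IIEI  (L0)  txn=BusRd  M[L0]=50
step 2: P1: load  L0  ⟶  ISSI  (L0)  txn=BusRd  M[L0]=50
step 3: P1: load  L0  ⟶  ISSI  (L0)  txn=∅  M[L0]=50
step 4: P3: load  L0  ⟶  ISSS  (L0)  txn=BusRd  M[L0]=50
step 5: P1: store L0 := 73  ⟶  IMII  (L0)  txn=BusUpgr  M[L0]=50
step 6: P1: store L0 := 58  ⟶  IMII  (L0)  txn=∅  M[L0]=50
step 7: P1: store L1 := 60  ⟶  IMII  (L1)  txn=BusRdX  M[L1]=90
step 8: P3: load  L0  ⟶  IOIS  (L0)  txn=BusRd  M[L0]=50
step 9: P0: load  L0  ⟶  SOIS  (L0)  txn=BusRd  M[L0]=50
step 10: P1: store L0 := 7  ⟶  IMII  (L0)  txn=BusUpgr  M[L0]=50
step 11: P1: load  L0  ⟶  IMII  (L0)  txn=∅  M[L0]=50

state = M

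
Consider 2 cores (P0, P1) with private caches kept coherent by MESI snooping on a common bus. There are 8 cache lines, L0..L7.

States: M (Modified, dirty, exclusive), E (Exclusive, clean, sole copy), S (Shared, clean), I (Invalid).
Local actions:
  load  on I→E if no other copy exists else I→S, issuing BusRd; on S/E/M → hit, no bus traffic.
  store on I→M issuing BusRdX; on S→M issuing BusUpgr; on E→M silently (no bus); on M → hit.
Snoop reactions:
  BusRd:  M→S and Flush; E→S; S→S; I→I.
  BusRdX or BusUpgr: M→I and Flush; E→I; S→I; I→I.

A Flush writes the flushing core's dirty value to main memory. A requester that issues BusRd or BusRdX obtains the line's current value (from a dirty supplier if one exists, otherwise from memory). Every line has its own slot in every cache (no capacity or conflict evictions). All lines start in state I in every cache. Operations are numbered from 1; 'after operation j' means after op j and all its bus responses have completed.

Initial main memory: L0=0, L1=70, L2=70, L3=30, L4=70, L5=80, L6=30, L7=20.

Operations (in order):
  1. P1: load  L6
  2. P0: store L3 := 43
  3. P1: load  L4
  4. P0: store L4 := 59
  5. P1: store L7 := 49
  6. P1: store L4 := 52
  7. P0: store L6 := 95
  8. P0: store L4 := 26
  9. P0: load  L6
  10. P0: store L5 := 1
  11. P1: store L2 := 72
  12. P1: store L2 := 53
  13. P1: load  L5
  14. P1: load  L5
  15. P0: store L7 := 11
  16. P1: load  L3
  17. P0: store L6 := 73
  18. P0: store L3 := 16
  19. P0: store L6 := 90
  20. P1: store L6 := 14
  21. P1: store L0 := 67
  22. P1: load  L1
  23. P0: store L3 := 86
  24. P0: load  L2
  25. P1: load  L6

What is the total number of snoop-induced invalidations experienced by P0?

invalidations = 2

1. P1: load  L6  bus=[BusRd]  L6: P0=I P1=E  mem[L6]=30
2. P0: store L3 := 43  bus=[BusRdX]  L3: P0=M P1=I  mem[L3]=30
3. P1: load  L4  bus=[BusRd]  L4: P0=I P1=E  mem[L4]=70
4. P0: store L4 := 59  bus=[BusRdX]  L4: P0=M P1=I  mem[L4]=70
5. P1: store L7 := 49  bus=[BusRdX]  L7: P0=I P1=M  mem[L7]=20
6. P1: store L4 := 52  bus=[BusRdX,Flush]  L4: P0=I P1=M  mem[L4]=59
7. P0: store L6 := 95  bus=[BusRdX]  L6: P0=M P1=I  mem[L6]=30
8. P0: store L4 := 26  bus=[BusRdX,Flush]  L4: P0=M P1=I  mem[L4]=52
9. P0: load  L6  bus=[-]  L6: P0=M P1=I  mem[L6]=30
10. P0: store L5 := 1  bus=[BusRdX]  L5: P0=M P1=I  mem[L5]=80
11. P1: store L2 := 72  bus=[BusRdX]  L2: P0=I P1=M  mem[L2]=70
12. P1: store L2 := 53  bus=[-]  L2: P0=I P1=M  mem[L2]=70
13. P1: load  L5  bus=[BusRd,Flush]  L5: P0=S P1=S  mem[L5]=1
14. P1: load  L5  bus=[-]  L5: P0=S P1=S  mem[L5]=1
15. P0: store L7 := 11  bus=[BusRdX,Flush]  L7: P0=M P1=I  mem[L7]=49
16. P1: load  L3  bus=[BusRd,Flush]  L3: P0=S P1=S  mem[L3]=43
17. P0: store L6 := 73  bus=[-]  L6: P0=M P1=I  mem[L6]=30
18. P0: store L3 := 16  bus=[BusUpgr]  L3: P0=M P1=I  mem[L3]=43
19. P0: store L6 := 90  bus=[-]  L6: P0=M P1=I  mem[L6]=30
20. P1: store L6 := 14  bus=[BusRdX,Flush]  L6: P0=I P1=M  mem[L6]=90
21. P1: store L0 := 67  bus=[BusRdX]  L0: P0=I P1=M  mem[L0]=0
22. P1: load  L1  bus=[BusRd]  L1: P0=I P1=E  mem[L1]=70
23. P0: store L3 := 86  bus=[-]  L3: P0=M P1=I  mem[L3]=43
24. P0: load  L2  bus=[BusRd,Flush]  L2: P0=S P1=S  mem[L2]=53
25. P1: load  L6  bus=[-]  L6: P0=I P1=M  mem[L6]=90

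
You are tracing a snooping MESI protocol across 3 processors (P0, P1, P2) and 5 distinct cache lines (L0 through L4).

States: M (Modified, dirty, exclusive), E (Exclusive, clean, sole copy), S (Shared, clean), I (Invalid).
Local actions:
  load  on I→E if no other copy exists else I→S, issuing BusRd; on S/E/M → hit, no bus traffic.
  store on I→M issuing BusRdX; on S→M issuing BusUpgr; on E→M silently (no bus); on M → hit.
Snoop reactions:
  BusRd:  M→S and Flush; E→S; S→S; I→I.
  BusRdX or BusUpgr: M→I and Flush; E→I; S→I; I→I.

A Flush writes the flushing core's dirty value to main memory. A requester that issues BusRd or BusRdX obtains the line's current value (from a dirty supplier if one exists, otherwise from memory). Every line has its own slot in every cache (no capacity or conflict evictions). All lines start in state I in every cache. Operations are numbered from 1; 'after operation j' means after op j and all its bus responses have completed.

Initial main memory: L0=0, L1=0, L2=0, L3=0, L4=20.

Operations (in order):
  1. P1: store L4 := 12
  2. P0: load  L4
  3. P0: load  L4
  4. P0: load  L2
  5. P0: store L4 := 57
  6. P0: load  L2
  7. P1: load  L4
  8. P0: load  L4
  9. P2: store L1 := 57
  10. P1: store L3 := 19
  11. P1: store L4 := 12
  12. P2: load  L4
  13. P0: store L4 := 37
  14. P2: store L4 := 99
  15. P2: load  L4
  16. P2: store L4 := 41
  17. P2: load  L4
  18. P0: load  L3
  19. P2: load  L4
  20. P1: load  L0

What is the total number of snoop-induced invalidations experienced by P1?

invalidations = 2

1. P1: store L4 := 12  bus=[BusRdX]  L4: P0=I P1=M P2=I  mem[L4]=20
2. P0: load  L4  bus=[BusRd,Flush]  L4: P0=S P1=S P2=I  mem[L4]=12
3. P0: load  L4  bus=[-]  L4: P0=S P1=S P2=I  mem[L4]=12
4. P0: load  L2  bus=[BusRd]  L2: P0=E P1=I P2=I  mem[L2]=0
5. P0: store L4 := 57  bus=[BusUpgr]  L4: P0=M P1=I P2=I  mem[L4]=12
6. P0: load  L2  bus=[-]  L2: P0=E P1=I P2=I  mem[L2]=0
7. P1: load  L4  bus=[BusRd,Flush]  L4: P0=S P1=S P2=I  mem[L4]=57
8. P0: load  L4  bus=[-]  L4: P0=S P1=S P2=I  mem[L4]=57
9. P2: store L1 := 57  bus=[BusRdX]  L1: P0=I P1=I P2=M  mem[L1]=0
10. P1: store L3 := 19  bus=[BusRdX]  L3: P0=I P1=M P2=I  mem[L3]=0
11. P1: store L4 := 12  bus=[BusUpgr]  L4: P0=I P1=M P2=I  mem[L4]=57
12. P2: load  L4  bus=[BusRd,Flush]  L4: P0=I P1=S P2=S  mem[L4]=12
13. P0: store L4 := 37  bus=[BusRdX]  L4: P0=M P1=I P2=I  mem[L4]=12
14. P2: store L4 := 99  bus=[BusRdX,Flush]  L4: P0=I P1=I P2=M  mem[L4]=37
15. P2: load  L4  bus=[-]  L4: P0=I P1=I P2=M  mem[L4]=37
16. P2: store L4 := 41  bus=[-]  L4: P0=I P1=I P2=M  mem[L4]=37
17. P2: load  L4  bus=[-]  L4: P0=I P1=I P2=M  mem[L4]=37
18. P0: load  L3  bus=[BusRd,Flush]  L3: P0=S P1=S P2=I  mem[L3]=19
19. P2: load  L4  bus=[-]  L4: P0=I P1=I P2=M  mem[L4]=37
20. P1: load  L0  bus=[BusRd]  L0: P0=I P1=E P2=I  mem[L0]=0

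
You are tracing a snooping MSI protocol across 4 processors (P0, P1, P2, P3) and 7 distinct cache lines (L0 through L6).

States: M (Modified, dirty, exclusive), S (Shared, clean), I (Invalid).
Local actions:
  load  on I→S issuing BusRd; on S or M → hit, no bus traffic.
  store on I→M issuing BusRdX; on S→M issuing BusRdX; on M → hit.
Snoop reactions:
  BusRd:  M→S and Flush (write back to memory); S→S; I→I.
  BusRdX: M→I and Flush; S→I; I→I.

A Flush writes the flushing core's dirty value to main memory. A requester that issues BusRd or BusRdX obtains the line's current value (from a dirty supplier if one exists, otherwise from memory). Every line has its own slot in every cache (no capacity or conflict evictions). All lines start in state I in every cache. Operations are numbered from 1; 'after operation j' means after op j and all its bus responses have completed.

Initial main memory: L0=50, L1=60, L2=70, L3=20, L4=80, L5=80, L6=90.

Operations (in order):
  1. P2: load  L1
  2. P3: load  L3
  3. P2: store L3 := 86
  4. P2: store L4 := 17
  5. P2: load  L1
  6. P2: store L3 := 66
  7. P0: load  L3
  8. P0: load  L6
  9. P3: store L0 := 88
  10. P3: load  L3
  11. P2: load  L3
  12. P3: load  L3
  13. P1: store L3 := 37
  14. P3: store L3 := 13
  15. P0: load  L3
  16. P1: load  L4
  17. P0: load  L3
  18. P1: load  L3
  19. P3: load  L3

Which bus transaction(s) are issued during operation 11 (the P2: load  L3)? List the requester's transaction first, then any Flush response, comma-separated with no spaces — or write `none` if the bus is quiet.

  op1 P2: load  L1 → I/I/S/I on L1; bus BusRd; mem=60
  op2 P3: load  L3 → I/I/I/S on L3; bus BusRd; mem=20
  op3 P2: store L3 := 86 → I/I/M/I on L3; bus BusRdX; mem=20
  op4 P2: store L4 := 17 → I/I/M/I on L4; bus BusRdX; mem=80
  op5 P2: load  L1 → I/I/S/I on L1; bus (none); mem=60
  op6 P2: store L3 := 66 → I/I/M/I on L3; bus (none); mem=20
  op7 P0: load  L3 → S/I/S/I on L3; bus BusRd Flush; mem=66
  op8 P0: load  L6 → S/I/I/I on L6; bus BusRd; mem=90
  op9 P3: store L0 := 88 → I/I/I/M on L0; bus BusRdX; mem=50
  op10 P3: load  L3 → S/I/S/S on L3; bus BusRd; mem=66
  op11 P2: load  L3 → S/I/S/S on L3; bus (none); mem=66
  op12 P3: load  L3 → S/I/S/S on L3; bus (none); mem=66
  op13 P1: store L3 := 37 → I/M/I/I on L3; bus BusRdX; mem=66
  op14 P3: store L3 := 13 → I/I/I/M on L3; bus BusRdX Flush; mem=37
  op15 P0: load  L3 → S/I/I/S on L3; bus BusRd Flush; mem=13
  op16 P1: load  L4 → I/S/S/I on L4; bus BusRd Flush; mem=17
  op17 P0: load  L3 → S/I/I/S on L3; bus (none); mem=13
  op18 P1: load  L3 → S/S/I/S on L3; bus BusRd; mem=13
  op19 P3: load  L3 → S/S/I/S on L3; bus (none); mem=13

bus = none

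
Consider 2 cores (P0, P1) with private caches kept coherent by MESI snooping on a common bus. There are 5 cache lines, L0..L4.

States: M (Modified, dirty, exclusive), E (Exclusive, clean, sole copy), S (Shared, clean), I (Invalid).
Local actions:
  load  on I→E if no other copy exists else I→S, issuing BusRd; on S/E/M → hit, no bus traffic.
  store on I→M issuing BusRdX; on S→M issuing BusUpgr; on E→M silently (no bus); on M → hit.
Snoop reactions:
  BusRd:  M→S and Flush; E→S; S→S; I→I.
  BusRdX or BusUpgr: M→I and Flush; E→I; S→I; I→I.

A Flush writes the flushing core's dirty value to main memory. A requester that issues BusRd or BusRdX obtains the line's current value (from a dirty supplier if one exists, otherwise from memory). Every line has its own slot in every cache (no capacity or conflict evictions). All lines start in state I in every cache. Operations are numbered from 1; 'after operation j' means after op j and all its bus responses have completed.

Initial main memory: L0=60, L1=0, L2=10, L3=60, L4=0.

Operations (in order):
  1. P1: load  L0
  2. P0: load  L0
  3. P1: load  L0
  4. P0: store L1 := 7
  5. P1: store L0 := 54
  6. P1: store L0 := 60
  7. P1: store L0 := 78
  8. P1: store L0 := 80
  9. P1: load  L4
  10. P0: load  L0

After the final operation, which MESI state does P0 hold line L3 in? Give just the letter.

state = I

[1] P1: load  L0 | P0:I, P1:E(60) | bus: BusRd
[2] P0: load  L0 | P0:S(60), P1:S(60) | bus: BusRd
[3] P1: load  L0 | P0:S(60), P1:S(60) | bus: none
[4] P0: store L1 := 7 | P0:M(7), P1:I | bus: BusRdX
[5] P1: store L0 := 54 | P0:I, P1:M(54) | bus: BusUpgr
[6] P1: store L0 := 60 | P0:I, P1:M(60) | bus: none
[7] P1: store L0 := 78 | P0:I, P1:M(78) | bus: none
[8] P1: store L0 := 80 | P0:I, P1:M(80) | bus: none
[9] P1: load  L4 | P0:I, P1:E(0) | bus: BusRd
[10] P0: load  L0 | P0:S(80), P1:S(80) | bus: BusRd,Flush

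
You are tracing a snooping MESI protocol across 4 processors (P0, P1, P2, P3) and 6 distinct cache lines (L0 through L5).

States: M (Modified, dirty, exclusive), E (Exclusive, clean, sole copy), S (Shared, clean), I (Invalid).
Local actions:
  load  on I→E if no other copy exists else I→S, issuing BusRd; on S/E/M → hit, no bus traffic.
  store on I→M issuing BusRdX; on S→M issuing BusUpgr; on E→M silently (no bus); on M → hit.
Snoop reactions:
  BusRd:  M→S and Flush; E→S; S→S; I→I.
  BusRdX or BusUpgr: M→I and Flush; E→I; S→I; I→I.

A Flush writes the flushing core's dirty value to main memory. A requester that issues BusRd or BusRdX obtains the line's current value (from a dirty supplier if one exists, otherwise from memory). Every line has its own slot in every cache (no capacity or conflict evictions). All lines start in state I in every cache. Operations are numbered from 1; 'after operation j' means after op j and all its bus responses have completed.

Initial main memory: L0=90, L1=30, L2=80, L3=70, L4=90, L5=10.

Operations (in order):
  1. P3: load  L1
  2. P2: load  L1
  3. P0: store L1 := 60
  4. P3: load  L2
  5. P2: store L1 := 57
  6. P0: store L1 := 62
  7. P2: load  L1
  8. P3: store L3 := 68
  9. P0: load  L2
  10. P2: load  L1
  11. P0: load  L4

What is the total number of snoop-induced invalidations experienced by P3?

invalidations = 1

[1] P3: load  L1 | P0:I, P1:I, P2:I, P3:E(30) | bus: BusRd
[2] P2: load  L1 | P0:I, P1:I, P2:S(30), P3:S(30) | bus: BusRd
[3] P0: store L1 := 60 | P0:M(60), P1:I, P2:I, P3:I | bus: BusRdX
[4] P3: load  L2 | P0:I, P1:I, P2:I, P3:E(80) | bus: BusRd
[5] P2: store L1 := 57 | P0:I, P1:I, P2:M(57), P3:I | bus: BusRdX,Flush
[6] P0: store L1 := 62 | P0:M(62), P1:I, P2:I, P3:I | bus: BusRdX,Flush
[7] P2: load  L1 | P0:S(62), P1:I, P2:S(62), P3:I | bus: BusRd,Flush
[8] P3: store L3 := 68 | P0:I, P1:I, P2:I, P3:M(68) | bus: BusRdX
[9] P0: load  L2 | P0:S(80), P1:I, P2:I, P3:S(80) | bus: BusRd
[10] P2: load  L1 | P0:S(62), P1:I, P2:S(62), P3:I | bus: none
[11] P0: load  L4 | P0:E(90), P1:I, P2:I, P3:I | bus: BusRd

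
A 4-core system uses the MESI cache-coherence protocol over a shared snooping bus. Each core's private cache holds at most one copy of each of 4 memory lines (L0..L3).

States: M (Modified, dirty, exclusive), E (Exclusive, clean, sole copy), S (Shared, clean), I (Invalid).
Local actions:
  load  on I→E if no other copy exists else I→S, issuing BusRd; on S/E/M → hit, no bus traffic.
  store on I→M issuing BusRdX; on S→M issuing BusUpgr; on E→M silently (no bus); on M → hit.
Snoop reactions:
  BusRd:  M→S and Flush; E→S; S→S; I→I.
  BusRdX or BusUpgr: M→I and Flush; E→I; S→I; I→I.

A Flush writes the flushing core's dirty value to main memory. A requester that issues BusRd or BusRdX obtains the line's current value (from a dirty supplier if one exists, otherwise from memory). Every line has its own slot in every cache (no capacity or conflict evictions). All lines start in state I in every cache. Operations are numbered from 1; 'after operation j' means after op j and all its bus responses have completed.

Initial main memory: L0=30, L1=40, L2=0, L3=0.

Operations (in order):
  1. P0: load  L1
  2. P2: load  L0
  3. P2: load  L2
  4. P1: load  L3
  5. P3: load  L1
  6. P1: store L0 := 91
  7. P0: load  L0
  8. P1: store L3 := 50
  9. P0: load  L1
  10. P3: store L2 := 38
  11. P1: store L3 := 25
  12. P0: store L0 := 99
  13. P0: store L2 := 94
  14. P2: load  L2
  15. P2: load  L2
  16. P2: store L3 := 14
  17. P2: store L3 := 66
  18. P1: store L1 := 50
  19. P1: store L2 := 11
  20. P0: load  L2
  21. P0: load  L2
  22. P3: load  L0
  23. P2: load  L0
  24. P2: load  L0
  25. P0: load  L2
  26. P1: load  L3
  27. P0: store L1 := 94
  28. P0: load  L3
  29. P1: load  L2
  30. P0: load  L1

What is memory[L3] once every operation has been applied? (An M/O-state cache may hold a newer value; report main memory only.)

step 1: P0: load  L1  ⟶  EIII  (L1)  txn=BusRd  M[L1]=40
step 2: P2: load  L0  ⟶  IIEI  (L0)  txn=BusRd  M[L0]=30
step 3: P2: load  L2  ⟶  IIEI  (L2)  txn=BusRd  M[L2]=0
step 4: P1: load  L3  ⟶  IEII  (L3)  txn=BusRd  M[L3]=0
step 5: P3: load  L1  ⟶  SIIS  (L1)  txn=BusRd  M[L1]=40
step 6: P1: store L0 := 91  ⟶  IMII  (L0)  txn=BusRdX  M[L0]=30
step 7: P0: load  L0  ⟶  SSII  (L0)  txn=BusRd+Flush  M[L0]=91
step 8: P1: store L3 := 50  ⟶  IMII  (L3)  txn=∅  M[L3]=0
step 9: P0: load  L1  ⟶  SIIS  (L1)  txn=∅  M[L1]=40
step 10: P3: store L2 := 38  ⟶  IIIM  (L2)  txn=BusRdX  M[L2]=0
step 11: P1: store L3 := 25  ⟶  IMII  (L3)  txn=∅  M[L3]=0
step 12: P0: store L0 := 99  ⟶  MIII  (L0)  txn=BusUpgr  M[L0]=91
step 13: P0: store L2 := 94  ⟶  MIII  (L2)  txn=BusRdX+Flush  M[L2]=38
step 14: P2: load  L2  ⟶  SISI  (L2)  txn=BusRd+Flush  M[L2]=94
step 15: P2: load  L2  ⟶  SISI  (L2)  txn=∅  M[L2]=94
step 16: P2: store L3 := 14  ⟶  IIMI  (L3)  txn=BusRdX+Flush  M[L3]=25
step 17: P2: store L3 := 66  ⟶  IIMI  (L3)  txn=∅  M[L3]=25
step 18: P1: store L1 := 50  ⟶  IMII  (L1)  txn=BusRdX  M[L1]=40
step 19: P1: store L2 := 11  ⟶  IMII  (L2)  txn=BusRdX  M[L2]=94
step 20: P0: load  L2  ⟶  SSII  (L2)  txn=BusRd+Flush  M[L2]=11
step 21: P0: load  L2  ⟶  SSII  (L2)  txn=∅  M[L2]=11
step 22: P3: load  L0  ⟶  SIIS  (L0)  txn=BusRd+Flush  M[L0]=99
step 23: P2: load  L0  ⟶  SISS  (L0)  txn=BusRd  M[L0]=99
step 24: P2: load  L0  ⟶  SISS  (L0)  txn=∅  M[L0]=99
step 25: P0: load  L2  ⟶  SSII  (L2)  txn=∅  M[L2]=11
step 26: P1: load  L3  ⟶  ISSI  (L3)  txn=BusRd+Flush  M[L3]=66
step 27: P0: store L1 := 94  ⟶  MIII  (L1)  txn=BusRdX+Flush  M[L1]=50
step 28: P0: load  L3  ⟶  SSSI  (L3)  txn=BusRd  M[L3]=66
step 29: P1: load  L2  ⟶  SSII  (L2)  txn=∅  M[L2]=11
step 30: P0: load  L1  ⟶  MIII  (L1)  txn=∅  M[L1]=50

memory[L3] = 66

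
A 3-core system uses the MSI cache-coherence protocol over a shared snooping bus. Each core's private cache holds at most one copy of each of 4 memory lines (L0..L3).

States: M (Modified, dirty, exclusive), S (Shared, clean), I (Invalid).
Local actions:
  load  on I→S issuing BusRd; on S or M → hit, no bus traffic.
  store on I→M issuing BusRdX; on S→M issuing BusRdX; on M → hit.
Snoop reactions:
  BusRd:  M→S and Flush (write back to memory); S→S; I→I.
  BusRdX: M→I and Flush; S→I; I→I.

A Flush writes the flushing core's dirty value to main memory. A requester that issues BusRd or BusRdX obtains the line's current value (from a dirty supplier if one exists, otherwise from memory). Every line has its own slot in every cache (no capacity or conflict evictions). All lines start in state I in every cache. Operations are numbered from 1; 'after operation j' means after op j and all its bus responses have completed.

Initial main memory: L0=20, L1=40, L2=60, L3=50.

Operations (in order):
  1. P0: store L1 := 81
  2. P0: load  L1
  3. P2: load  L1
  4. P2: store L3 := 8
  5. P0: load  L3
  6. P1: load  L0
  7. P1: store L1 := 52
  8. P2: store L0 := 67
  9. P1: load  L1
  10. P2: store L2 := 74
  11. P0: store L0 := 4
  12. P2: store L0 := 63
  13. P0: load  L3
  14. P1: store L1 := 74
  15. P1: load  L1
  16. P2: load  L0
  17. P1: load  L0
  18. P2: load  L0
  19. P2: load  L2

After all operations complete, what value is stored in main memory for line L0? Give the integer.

memory[L0] = 63

step 1: P0: store L1 := 81  ⟶  MII  (L1)  txn=BusRdX  M[L1]=40
step 2: P0: load  L1  ⟶  MII  (L1)  txn=∅  M[L1]=40
step 3: P2: load  L1  ⟶  SIS  (L1)  txn=BusRd+Flush  M[L1]=81
step 4: P2: store L3 := 8  ⟶  IIM  (L3)  txn=BusRdX  M[L3]=50
step 5: P0: load  L3  ⟶  SIS  (L3)  txn=BusRd+Flush  M[L3]=8
step 6: P1: load  L0  ⟶  ISI  (L0)  txn=BusRd  M[L0]=20
step 7: P1: store L1 := 52  ⟶  IMI  (L1)  txn=BusRdX  M[L1]=81
step 8: P2: store L0 := 67  ⟶  IIM  (L0)  txn=BusRdX  M[L0]=20
step 9: P1: load  L1  ⟶  IMI  (L1)  txn=∅  M[L1]=81
step 10: P2: store L2 := 74  ⟶  IIM  (L2)  txn=BusRdX  M[L2]=60
step 11: P0: store L0 := 4  ⟶  MII  (L0)  txn=BusRdX+Flush  M[L0]=67
step 12: P2: store L0 := 63  ⟶  IIM  (L0)  txn=BusRdX+Flush  M[L0]=4
step 13: P0: load  L3  ⟶  SIS  (L3)  txn=∅  M[L3]=8
step 14: P1: store L1 := 74  ⟶  IMI  (L1)  txn=∅  M[L1]=81
step 15: P1: load  L1  ⟶  IMI  (L1)  txn=∅  M[L1]=81
step 16: P2: load  L0  ⟶  IIM  (L0)  txn=∅  M[L0]=4
step 17: P1: load  L0  ⟶  ISS  (L0)  txn=BusRd+Flush  M[L0]=63
step 18: P2: load  L0  ⟶  ISS  (L0)  txn=∅  M[L0]=63
step 19: P2: load  L2  ⟶  IIM  (L2)  txn=∅  M[L2]=60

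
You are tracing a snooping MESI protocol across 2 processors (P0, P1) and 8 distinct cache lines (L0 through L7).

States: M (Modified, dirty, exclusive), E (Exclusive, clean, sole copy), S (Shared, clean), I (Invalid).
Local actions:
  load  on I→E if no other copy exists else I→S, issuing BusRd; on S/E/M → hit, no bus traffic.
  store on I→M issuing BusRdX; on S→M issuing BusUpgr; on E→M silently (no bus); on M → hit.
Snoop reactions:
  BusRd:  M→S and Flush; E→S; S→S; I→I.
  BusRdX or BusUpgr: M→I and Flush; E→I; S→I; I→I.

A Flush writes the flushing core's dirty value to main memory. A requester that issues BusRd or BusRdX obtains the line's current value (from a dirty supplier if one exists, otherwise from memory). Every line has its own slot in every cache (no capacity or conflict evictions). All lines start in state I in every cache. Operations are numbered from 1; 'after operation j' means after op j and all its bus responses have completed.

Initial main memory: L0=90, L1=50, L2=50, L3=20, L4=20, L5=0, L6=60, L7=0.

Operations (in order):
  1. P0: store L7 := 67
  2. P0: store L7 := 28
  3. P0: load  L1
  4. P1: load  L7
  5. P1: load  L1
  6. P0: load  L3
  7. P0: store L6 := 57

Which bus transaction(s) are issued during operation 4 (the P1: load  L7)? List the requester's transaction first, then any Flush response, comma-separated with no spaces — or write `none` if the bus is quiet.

bus = BusRd,Flush

  op1 P0: store L7 := 67 → M/I on L7; bus BusRdX; mem=0
  op2 P0: store L7 := 28 → M/I on L7; bus (none); mem=0
  op3 P0: load  L1 → E/I on L1; bus BusRd; mem=50
  op4 P1: load  L7 → S/S on L7; bus BusRd Flush; mem=28
  op5 P1: load  L1 → S/S on L1; bus BusRd; mem=50
  op6 P0: load  L3 → E/I on L3; bus BusRd; mem=20
  op7 P0: store L6 := 57 → M/I on L6; bus BusRdX; mem=60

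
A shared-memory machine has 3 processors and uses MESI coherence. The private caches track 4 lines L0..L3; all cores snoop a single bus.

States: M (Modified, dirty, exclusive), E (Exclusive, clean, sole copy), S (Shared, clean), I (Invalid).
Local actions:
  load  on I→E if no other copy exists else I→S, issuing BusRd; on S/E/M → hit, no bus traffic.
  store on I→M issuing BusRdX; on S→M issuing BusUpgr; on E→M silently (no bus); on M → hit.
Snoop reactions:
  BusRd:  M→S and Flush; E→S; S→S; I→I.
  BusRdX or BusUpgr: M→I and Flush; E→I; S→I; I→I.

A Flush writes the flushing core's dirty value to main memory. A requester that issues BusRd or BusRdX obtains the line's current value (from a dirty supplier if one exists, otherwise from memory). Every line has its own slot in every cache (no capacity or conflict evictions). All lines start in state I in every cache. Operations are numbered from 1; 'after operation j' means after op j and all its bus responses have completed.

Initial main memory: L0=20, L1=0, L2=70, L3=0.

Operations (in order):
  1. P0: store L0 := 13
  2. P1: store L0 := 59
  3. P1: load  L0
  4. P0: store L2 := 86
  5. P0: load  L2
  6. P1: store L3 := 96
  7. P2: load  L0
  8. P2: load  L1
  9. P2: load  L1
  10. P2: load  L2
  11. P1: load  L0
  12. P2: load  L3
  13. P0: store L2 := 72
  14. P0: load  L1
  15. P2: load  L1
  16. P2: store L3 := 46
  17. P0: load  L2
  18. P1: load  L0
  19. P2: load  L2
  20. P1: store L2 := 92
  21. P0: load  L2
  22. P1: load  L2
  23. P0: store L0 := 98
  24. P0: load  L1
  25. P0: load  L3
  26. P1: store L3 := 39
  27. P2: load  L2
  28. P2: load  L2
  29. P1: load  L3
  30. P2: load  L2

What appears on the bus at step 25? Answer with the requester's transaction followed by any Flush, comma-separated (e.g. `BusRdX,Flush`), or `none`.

bus = BusRd,Flush

step 1: P0: store L0 := 13  ⟶  MII  (L0)  txn=BusRdX  M[L0]=20
step 2: P1: store L0 := 59  ⟶  IMI  (L0)  txn=BusRdX+Flush  M[L0]=13
step 3: P1: load  L0  ⟶  IMI  (L0)  txn=∅  M[L0]=13
step 4: P0: store L2 := 86  ⟶  MII  (L2)  txn=BusRdX  M[L2]=70
step 5: P0: load  L2  ⟶  MII  (L2)  txn=∅  M[L2]=70
step 6: P1: store L3 := 96  ⟶  IMI  (L3)  txn=BusRdX  M[L3]=0
step 7: P2: load  L0  ⟶  ISS  (L0)  txn=BusRd+Flush  M[L0]=59
step 8: P2: load  L1  ⟶  IIE  (L1)  txn=BusRd  M[L1]=0
step 9: P2: load  L1  ⟶  IIE  (L1)  txn=∅  M[L1]=0
step 10: P2: load  L2  ⟶  SIS  (L2)  txn=BusRd+Flush  M[L2]=86
step 11: P1: load  L0  ⟶  ISS  (L0)  txn=∅  M[L0]=59
step 12: P2: load  L3  ⟶  ISS  (L3)  txn=BusRd+Flush  M[L3]=96
step 13: P0: store L2 := 72  ⟶  MII  (L2)  txn=BusUpgr  M[L2]=86
step 14: P0: load  L1  ⟶  SIS  (L1)  txn=BusRd  M[L1]=0
step 15: P2: load  L1  ⟶  SIS  (L1)  txn=∅  M[L1]=0
step 16: P2: store L3 := 46  ⟶  IIM  (L3)  txn=BusUpgr  M[L3]=96
step 17: P0: load  L2  ⟶  MII  (L2)  txn=∅  M[L2]=86
step 18: P1: load  L0  ⟶  ISS  (L0)  txn=∅  M[L0]=59
step 19: P2: load  L2  ⟶  SIS  (L2)  txn=BusRd+Flush  M[L2]=72
step 20: P1: store L2 := 92  ⟶  IMI  (L2)  txn=BusRdX  M[L2]=72
step 21: P0: load  L2  ⟶  SSI  (L2)  txn=BusRd+Flush  M[L2]=92
step 22: P1: load  L2  ⟶  SSI  (L2)  txn=∅  M[L2]=92
step 23: P0: store L0 := 98  ⟶  MII  (L0)  txn=BusRdX  M[L0]=59
step 24: P0: load  L1  ⟶  SIS  (L1)  txn=∅  M[L1]=0
step 25: P0: load  L3  ⟶  SIS  (L3)  txn=BusRd+Flush  M[L3]=46
step 26: P1: store L3 := 39  ⟶  IMI  (L3)  txn=BusRdX  M[L3]=46
step 27: P2: load  L2  ⟶  SSS  (L2)  txn=BusRd  M[L2]=92
step 28: P2: load  L2  ⟶  SSS  (L2)  txn=∅  M[L2]=92
step 29: P1: load  L3  ⟶  IMI  (L3)  txn=∅  M[L3]=46
step 30: P2: load  L2  ⟶  SSS  (L2)  txn=∅  M[L2]=92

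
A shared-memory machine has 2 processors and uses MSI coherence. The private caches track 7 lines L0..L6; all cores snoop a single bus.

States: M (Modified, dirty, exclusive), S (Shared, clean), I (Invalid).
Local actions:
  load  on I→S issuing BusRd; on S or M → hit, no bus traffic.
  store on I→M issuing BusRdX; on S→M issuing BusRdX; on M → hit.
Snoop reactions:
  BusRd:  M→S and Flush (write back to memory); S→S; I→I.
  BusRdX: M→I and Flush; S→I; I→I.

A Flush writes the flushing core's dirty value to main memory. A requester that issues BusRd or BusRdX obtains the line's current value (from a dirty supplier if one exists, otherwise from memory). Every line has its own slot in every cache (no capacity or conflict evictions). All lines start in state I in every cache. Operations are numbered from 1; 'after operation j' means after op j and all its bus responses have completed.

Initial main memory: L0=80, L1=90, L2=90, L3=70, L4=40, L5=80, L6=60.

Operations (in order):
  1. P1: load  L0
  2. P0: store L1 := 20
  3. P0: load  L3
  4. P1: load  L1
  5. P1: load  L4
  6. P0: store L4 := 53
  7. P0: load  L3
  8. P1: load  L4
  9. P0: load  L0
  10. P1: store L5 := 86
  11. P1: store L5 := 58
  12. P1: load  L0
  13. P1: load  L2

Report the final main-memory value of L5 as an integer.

step 1: P1: load  L0  ⟶  IS  (L0)  txn=BusRd  M[L0]=80
step 2: P0: store L1 := 20  ⟶  MI  (L1)  txn=BusRdX  M[L1]=90
step 3: P0: load  L3  ⟶  SI  (L3)  txn=BusRd  M[L3]=70
step 4: P1: load  L1  ⟶  SS  (L1)  txn=BusRd+Flush  M[L1]=20
step 5: P1: load  L4  ⟶  IS  (L4)  txn=BusRd  M[L4]=40
step 6: P0: store L4 := 53  ⟶  MI  (L4)  txn=BusRdX  M[L4]=40
step 7: P0: load  L3  ⟶  SI  (L3)  txn=∅  M[L3]=70
step 8: P1: load  L4  ⟶  SS  (L4)  txn=BusRd+Flush  M[L4]=53
step 9: P0: load  L0  ⟶  SS  (L0)  txn=BusRd  M[L0]=80
step 10: P1: store L5 := 86  ⟶  IM  (L5)  txn=BusRdX  M[L5]=80
step 11: P1: store L5 := 58  ⟶  IM  (L5)  txn=∅  M[L5]=80
step 12: P1: load  L0  ⟶  SS  (L0)  txn=∅  M[L0]=80
step 13: P1: load  L2  ⟶  IS  (L2)  txn=BusRd  M[L2]=90

memory[L5] = 80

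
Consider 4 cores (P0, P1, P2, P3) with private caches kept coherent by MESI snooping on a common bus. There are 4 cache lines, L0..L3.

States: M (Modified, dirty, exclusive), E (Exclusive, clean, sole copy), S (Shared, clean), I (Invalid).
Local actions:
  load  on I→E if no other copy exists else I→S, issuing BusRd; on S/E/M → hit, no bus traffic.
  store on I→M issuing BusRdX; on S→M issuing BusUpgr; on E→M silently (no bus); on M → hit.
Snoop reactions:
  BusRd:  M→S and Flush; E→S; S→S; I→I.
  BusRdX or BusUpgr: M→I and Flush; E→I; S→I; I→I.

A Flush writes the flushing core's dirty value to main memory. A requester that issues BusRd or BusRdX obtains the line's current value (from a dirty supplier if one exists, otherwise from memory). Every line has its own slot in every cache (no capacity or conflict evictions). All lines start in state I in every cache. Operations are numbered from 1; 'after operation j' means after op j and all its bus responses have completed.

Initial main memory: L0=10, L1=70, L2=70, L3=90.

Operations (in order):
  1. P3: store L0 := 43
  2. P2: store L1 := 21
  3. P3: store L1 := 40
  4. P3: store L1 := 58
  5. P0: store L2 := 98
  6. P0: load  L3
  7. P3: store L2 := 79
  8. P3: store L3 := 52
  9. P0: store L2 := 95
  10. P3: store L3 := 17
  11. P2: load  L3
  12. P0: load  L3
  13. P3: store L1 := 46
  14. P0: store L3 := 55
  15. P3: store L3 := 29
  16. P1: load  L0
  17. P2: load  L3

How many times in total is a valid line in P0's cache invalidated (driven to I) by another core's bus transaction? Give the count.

  op1 P3: store L0 := 43 → I/I/I/M on L0; bus BusRdX; mem=10
  op2 P2: store L1 := 21 → I/I/M/I on L1; bus BusRdX; mem=70
  op3 P3: store L1 := 40 → I/I/I/M on L1; bus BusRdX Flush; mem=21
  op4 P3: store L1 := 58 → I/I/I/M on L1; bus (none); mem=21
  op5 P0: store L2 := 98 → M/I/I/I on L2; bus BusRdX; mem=70
  op6 P0: load  L3 → E/I/I/I on L3; bus BusRd; mem=90
  op7 P3: store L2 := 79 → I/I/I/M on L2; bus BusRdX Flush; mem=98
  op8 P3: store L3 := 52 → I/I/I/M on L3; bus BusRdX; mem=90
  op9 P0: store L2 := 95 → M/I/I/I on L2; bus BusRdX Flush; mem=79
  op10 P3: store L3 := 17 → I/I/I/M on L3; bus (none); mem=90
  op11 P2: load  L3 → I/I/S/S on L3; bus BusRd Flush; mem=17
  op12 P0: load  L3 → S/I/S/S on L3; bus BusRd; mem=17
  op13 P3: store L1 := 46 → I/I/I/M on L1; bus (none); mem=21
  op14 P0: store L3 := 55 → M/I/I/I on L3; bus BusUpgr; mem=17
  op15 P3: store L3 := 29 → I/I/I/M on L3; bus BusRdX Flush; mem=55
  op16 P1: load  L0 → I/S/I/S on L0; bus BusRd Flush; mem=43
  op17 P2: load  L3 → I/I/S/S on L3; bus BusRd Flush; mem=29

invalidations = 3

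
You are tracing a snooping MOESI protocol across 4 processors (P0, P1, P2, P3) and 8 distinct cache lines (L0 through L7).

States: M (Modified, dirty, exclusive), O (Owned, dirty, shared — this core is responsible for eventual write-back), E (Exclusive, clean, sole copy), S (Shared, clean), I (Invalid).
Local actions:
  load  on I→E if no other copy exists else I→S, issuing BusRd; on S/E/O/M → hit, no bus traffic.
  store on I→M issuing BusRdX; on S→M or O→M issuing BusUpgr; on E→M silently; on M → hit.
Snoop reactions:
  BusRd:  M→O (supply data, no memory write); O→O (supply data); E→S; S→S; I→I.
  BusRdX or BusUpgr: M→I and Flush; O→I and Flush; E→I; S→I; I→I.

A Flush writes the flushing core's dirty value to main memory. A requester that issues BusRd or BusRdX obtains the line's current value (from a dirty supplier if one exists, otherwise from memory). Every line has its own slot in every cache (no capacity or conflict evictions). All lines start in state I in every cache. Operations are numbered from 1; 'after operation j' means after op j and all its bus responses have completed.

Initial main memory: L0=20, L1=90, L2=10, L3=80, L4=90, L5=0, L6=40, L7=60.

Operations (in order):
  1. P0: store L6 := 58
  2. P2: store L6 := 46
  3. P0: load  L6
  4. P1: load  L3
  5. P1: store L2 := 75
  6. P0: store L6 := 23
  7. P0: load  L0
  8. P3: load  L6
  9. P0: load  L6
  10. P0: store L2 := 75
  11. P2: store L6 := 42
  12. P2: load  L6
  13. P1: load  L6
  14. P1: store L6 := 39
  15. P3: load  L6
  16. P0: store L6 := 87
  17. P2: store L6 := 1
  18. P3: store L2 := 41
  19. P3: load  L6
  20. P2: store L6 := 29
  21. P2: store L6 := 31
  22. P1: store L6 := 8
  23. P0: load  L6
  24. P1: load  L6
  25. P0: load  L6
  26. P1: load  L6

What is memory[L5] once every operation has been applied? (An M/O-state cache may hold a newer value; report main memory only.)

memory[L5] = 0

step 1: P0: store L6 := 58  ⟶  MIII  (L6)  txn=BusRdX  M[L6]=40
step 2: P2: store L6 := 46  ⟶  IIMI  (L6)  txn=BusRdX+Flush  M[L6]=58
step 3: P0: load  L6  ⟶  SIOI  (L6)  txn=BusRd  M[L6]=58
step 4: P1: load  L3  ⟶  IEII  (L3)  txn=BusRd  M[L3]=80
step 5: P1: store L2 := 75  ⟶  IMII  (L2)  txn=BusRdX  M[L2]=10
step 6: P0: store L6 := 23  ⟶  MIII  (L6)  txn=BusUpgr+Flush  M[L6]=46
step 7: P0: load  L0  ⟶  EIII  (L0)  txn=BusRd  M[L0]=20
step 8: P3: load  L6  ⟶  OIIS  (L6)  txn=BusRd  M[L6]=46
step 9: P0: load  L6  ⟶  OIIS  (L6)  txn=∅  M[L6]=46
step 10: P0: store L2 := 75  ⟶  MIII  (L2)  txn=BusRdX+Flush  M[L2]=75
step 11: P2: store L6 := 42  ⟶  IIMI  (L6)  txn=BusRdX+Flush  M[L6]=23
step 12: P2: load  L6  ⟶  IIMI  (L6)  txn=∅  M[L6]=23
step 13: P1: load  L6  ⟶  ISOI  (L6)  txn=BusRd  M[L6]=23
step 14: P1: store L6 := 39  ⟶  IMII  (L6)  txn=BusUpgr+Flush  M[L6]=42
step 15: P3: load  L6  ⟶  IOIS  (L6)  txn=BusRd  M[L6]=42
step 16: P0: store L6 := 87  ⟶  MIII  (L6)  txn=BusRdX+Flush  M[L6]=39
step 17: P2: store L6 := 1  ⟶  IIMI  (L6)  txn=BusRdX+Flush  M[L6]=87
step 18: P3: store L2 := 41  ⟶  IIIM  (L2)  txn=BusRdX+Flush  M[L2]=75
step 19: P3: load  L6  ⟶  IIOS  (L6)  txn=BusRd  M[L6]=87
step 20: P2: store L6 := 29  ⟶  IIMI  (L6)  txn=BusUpgr  M[L6]=87
step 21: P2: store L6 := 31  ⟶  IIMI  (L6)  txn=∅  M[L6]=87
step 22: P1: store L6 := 8  ⟶  IMII  (L6)  txn=BusRdX+Flush  M[L6]=31
step 23: P0: load  L6  ⟶  SOII  (L6)  txn=BusRd  M[L6]=31
step 24: P1: load  L6  ⟶  SOII  (L6)  txn=∅  M[L6]=31
step 25: P0: load  L6  ⟶  SOII  (L6)  txn=∅  M[L6]=31
step 26: P1: load  L6  ⟶  SOII  (L6)  txn=∅  M[L6]=31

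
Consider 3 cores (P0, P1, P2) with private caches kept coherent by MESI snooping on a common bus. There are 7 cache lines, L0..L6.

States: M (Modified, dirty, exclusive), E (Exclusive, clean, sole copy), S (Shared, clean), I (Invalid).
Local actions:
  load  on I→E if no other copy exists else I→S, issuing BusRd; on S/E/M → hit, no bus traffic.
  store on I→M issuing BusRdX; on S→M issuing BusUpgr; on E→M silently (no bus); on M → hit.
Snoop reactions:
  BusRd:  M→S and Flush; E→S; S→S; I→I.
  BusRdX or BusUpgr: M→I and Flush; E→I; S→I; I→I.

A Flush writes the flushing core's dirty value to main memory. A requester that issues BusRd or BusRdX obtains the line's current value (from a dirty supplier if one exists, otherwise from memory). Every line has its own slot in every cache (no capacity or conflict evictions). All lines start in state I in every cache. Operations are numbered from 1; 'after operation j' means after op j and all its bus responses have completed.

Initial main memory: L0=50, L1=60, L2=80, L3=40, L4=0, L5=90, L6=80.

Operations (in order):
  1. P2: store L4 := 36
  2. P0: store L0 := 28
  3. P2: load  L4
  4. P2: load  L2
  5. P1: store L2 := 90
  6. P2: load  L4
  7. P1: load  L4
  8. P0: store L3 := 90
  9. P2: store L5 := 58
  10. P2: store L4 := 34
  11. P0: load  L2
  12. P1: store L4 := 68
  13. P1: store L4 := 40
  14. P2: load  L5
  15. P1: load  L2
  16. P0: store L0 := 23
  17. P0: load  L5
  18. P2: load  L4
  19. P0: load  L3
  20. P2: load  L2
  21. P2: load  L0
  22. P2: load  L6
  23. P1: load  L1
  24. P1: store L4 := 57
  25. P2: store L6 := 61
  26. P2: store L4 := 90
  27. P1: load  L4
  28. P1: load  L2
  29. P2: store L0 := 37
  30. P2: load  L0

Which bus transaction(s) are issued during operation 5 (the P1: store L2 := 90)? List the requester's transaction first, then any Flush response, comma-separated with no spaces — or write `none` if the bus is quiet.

[1] P2: store L4 := 36 | P0:I, P1:I, P2:M(36) | bus: BusRdX
[2] P0: store L0 := 28 | P0:M(28), P1:I, P2:I | bus: BusRdX
[3] P2: load  L4 | P0:I, P1:I, P2:M(36) | bus: none
[4] P2: load  L2 | P0:I, P1:I, P2:E(80) | bus: BusRd
[5] P1: store L2 := 90 | P0:I, P1:M(90), P2:I | bus: BusRdX
[6] P2: load  L4 | P0:I, P1:I, P2:M(36) | bus: none
[7] P1: load  L4 | P0:I, P1:S(36), P2:S(36) | bus: BusRd,Flush
[8] P0: store L3 := 90 | P0:M(90), P1:I, P2:I | bus: BusRdX
[9] P2: store L5 := 58 | P0:I, P1:I, P2:M(58) | bus: BusRdX
[10] P2: store L4 := 34 | P0:I, P1:I, P2:M(34) | bus: BusUpgr
[11] P0: load  L2 | P0:S(90), P1:S(90), P2:I | bus: BusRd,Flush
[12] P1: store L4 := 68 | P0:I, P1:M(68), P2:I | bus: BusRdX,Flush
[13] P1: store L4 := 40 | P0:I, P1:M(40), P2:I | bus: none
[14] P2: load  L5 | P0:I, P1:I, P2:M(58) | bus: none
[15] P1: load  L2 | P0:S(90), P1:S(90), P2:I | bus: none
[16] P0: store L0 := 23 | P0:M(23), P1:I, P2:I | bus: none
[17] P0: load  L5 | P0:S(58), P1:I, P2:S(58) | bus: BusRd,Flush
[18] P2: load  L4 | P0:I, P1:S(40), P2:S(40) | bus: BusRd,Flush
[19] P0: load  L3 | P0:M(90), P1:I, P2:I | bus: none
[20] P2: load  L2 | P0:S(90), P1:S(90), P2:S(90) | bus: BusRd
[21] P2: load  L0 | P0:S(23), P1:I, P2:S(23) | bus: BusRd,Flush
[22] P2: load  L6 | P0:I, P1:I, P2:E(80) | bus: BusRd
[23] P1: load  L1 | P0:I, P1:E(60), P2:I | bus: BusRd
[24] P1: store L4 := 57 | P0:I, P1:M(57), P2:I | bus: BusUpgr
[25] P2: store L6 := 61 | P0:I, P1:I, P2:M(61) | bus: none
[26] P2: store L4 := 90 | P0:I, P1:I, P2:M(90) | bus: BusRdX,Flush
[27] P1: load  L4 | P0:I, P1:S(90), P2:S(90) | bus: BusRd,Flush
[28] P1: load  L2 | P0:S(90), P1:S(90), P2:S(90) | bus: none
[29] P2: store L0 := 37 | P0:I, P1:I, P2:M(37) | bus: BusUpgr
[30] P2: load  L0 | P0:I, P1:I, P2:M(37) | bus: none

bus = BusRdX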